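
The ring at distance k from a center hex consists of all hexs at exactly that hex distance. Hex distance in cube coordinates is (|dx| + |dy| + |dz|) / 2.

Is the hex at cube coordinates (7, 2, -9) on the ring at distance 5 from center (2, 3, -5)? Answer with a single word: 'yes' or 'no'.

|px - cx| = |7 - 2| = 5
|py - cy| = |2 - 3| = 1
|pz - cz| = |-9 - (-5)| = 4
distance = (5+1+4)/2 = 10/2 = 5
radius = 5; distance == radius -> yes

Answer: yes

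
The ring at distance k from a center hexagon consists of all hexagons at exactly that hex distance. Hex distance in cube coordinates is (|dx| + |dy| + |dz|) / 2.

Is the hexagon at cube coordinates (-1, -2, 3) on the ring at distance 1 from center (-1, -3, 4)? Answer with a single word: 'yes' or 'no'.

Answer: yes

Derivation:
|px - cx| = |-1 - (-1)| = 0
|py - cy| = |-2 - (-3)| = 1
|pz - cz| = |3 - 4| = 1
distance = (0+1+1)/2 = 2/2 = 1
radius = 1; distance == radius -> yes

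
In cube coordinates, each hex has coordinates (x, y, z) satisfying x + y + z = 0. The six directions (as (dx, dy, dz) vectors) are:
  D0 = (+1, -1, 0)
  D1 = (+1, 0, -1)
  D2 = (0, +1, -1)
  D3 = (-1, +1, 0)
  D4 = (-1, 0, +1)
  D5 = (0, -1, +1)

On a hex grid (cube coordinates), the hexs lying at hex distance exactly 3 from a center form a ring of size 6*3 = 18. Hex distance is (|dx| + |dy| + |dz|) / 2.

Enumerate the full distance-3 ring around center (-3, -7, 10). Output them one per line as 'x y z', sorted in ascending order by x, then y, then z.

Answer: -6 -7 13
-6 -6 12
-6 -5 11
-6 -4 10
-5 -8 13
-5 -4 9
-4 -9 13
-4 -4 8
-3 -10 13
-3 -4 7
-2 -10 12
-2 -5 7
-1 -10 11
-1 -6 7
0 -10 10
0 -9 9
0 -8 8
0 -7 7

Derivation:
Walk ring at distance 3 from (-3, -7, 10):
Start at center + D4*3 = (-6, -7, 13)
  hex 0: (-6, -7, 13)
  hex 1: (-5, -8, 13)
  hex 2: (-4, -9, 13)
  hex 3: (-3, -10, 13)
  hex 4: (-2, -10, 12)
  hex 5: (-1, -10, 11)
  hex 6: (0, -10, 10)
  hex 7: (0, -9, 9)
  hex 8: (0, -8, 8)
  hex 9: (0, -7, 7)
  hex 10: (-1, -6, 7)
  hex 11: (-2, -5, 7)
  hex 12: (-3, -4, 7)
  hex 13: (-4, -4, 8)
  hex 14: (-5, -4, 9)
  hex 15: (-6, -4, 10)
  hex 16: (-6, -5, 11)
  hex 17: (-6, -6, 12)
Sorted: 18 hexes.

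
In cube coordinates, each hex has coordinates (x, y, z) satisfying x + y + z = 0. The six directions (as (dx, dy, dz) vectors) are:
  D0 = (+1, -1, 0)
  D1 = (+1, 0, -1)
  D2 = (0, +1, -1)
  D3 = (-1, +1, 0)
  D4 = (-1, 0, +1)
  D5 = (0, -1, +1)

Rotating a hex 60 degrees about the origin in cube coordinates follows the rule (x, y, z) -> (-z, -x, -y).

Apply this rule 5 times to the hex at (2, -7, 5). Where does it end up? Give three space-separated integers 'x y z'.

Start: (2, -7, 5)
Step 1: (2, -7, 5) -> (-(5), -(2), -(-7)) = (-5, -2, 7)
Step 2: (-5, -2, 7) -> (-(7), -(-5), -(-2)) = (-7, 5, 2)
Step 3: (-7, 5, 2) -> (-(2), -(-7), -(5)) = (-2, 7, -5)
Step 4: (-2, 7, -5) -> (-(-5), -(-2), -(7)) = (5, 2, -7)
Step 5: (5, 2, -7) -> (-(-7), -(5), -(2)) = (7, -5, -2)

Answer: 7 -5 -2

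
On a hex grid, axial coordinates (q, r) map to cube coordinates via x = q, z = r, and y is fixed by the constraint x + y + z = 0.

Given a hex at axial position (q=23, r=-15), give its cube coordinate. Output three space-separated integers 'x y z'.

Answer: 23 -8 -15

Derivation:
x = q = 23
z = r = -15
y = -x - z = -(23) - (-15) = -8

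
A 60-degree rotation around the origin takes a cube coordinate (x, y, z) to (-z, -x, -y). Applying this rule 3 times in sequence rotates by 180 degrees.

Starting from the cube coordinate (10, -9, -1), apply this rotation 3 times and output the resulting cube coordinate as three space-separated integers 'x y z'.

Start: (10, -9, -1)
Step 1: (10, -9, -1) -> (-(-1), -(10), -(-9)) = (1, -10, 9)
Step 2: (1, -10, 9) -> (-(9), -(1), -(-10)) = (-9, -1, 10)
Step 3: (-9, -1, 10) -> (-(10), -(-9), -(-1)) = (-10, 9, 1)

Answer: -10 9 1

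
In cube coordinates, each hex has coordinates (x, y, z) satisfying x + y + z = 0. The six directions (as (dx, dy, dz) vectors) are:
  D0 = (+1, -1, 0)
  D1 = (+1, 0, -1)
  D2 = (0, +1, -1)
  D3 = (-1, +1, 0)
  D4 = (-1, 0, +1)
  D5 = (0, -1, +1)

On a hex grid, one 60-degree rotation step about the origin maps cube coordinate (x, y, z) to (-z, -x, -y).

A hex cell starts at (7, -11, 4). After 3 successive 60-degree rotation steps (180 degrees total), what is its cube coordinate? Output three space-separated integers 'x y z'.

Answer: -7 11 -4

Derivation:
Start: (7, -11, 4)
Step 1: (7, -11, 4) -> (-(4), -(7), -(-11)) = (-4, -7, 11)
Step 2: (-4, -7, 11) -> (-(11), -(-4), -(-7)) = (-11, 4, 7)
Step 3: (-11, 4, 7) -> (-(7), -(-11), -(4)) = (-7, 11, -4)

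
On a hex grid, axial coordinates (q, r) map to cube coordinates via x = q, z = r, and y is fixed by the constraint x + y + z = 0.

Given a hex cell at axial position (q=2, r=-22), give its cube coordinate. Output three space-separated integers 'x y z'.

Answer: 2 20 -22

Derivation:
x = q = 2
z = r = -22
y = -x - z = -(2) - (-22) = 20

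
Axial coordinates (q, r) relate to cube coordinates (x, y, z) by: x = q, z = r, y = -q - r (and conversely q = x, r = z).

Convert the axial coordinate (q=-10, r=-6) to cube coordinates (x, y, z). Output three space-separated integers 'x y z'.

Answer: -10 16 -6

Derivation:
x = q = -10
z = r = -6
y = -x - z = -(-10) - (-6) = 16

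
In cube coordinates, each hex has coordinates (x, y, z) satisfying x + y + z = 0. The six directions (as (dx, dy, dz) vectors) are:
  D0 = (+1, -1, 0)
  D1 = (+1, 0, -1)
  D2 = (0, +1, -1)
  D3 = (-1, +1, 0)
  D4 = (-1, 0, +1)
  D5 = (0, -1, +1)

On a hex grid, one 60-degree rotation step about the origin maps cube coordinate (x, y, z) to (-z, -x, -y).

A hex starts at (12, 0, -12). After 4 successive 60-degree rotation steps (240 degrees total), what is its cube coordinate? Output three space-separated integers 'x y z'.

Answer: -12 12 0

Derivation:
Start: (12, 0, -12)
Step 1: (12, 0, -12) -> (-(-12), -(12), -(0)) = (12, -12, 0)
Step 2: (12, -12, 0) -> (-(0), -(12), -(-12)) = (0, -12, 12)
Step 3: (0, -12, 12) -> (-(12), -(0), -(-12)) = (-12, 0, 12)
Step 4: (-12, 0, 12) -> (-(12), -(-12), -(0)) = (-12, 12, 0)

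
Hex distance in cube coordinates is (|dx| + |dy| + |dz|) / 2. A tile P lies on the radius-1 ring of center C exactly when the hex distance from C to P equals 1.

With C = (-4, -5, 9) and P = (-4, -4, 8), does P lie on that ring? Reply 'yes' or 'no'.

Answer: yes

Derivation:
|px - cx| = |-4 - (-4)| = 0
|py - cy| = |-4 - (-5)| = 1
|pz - cz| = |8 - 9| = 1
distance = (0+1+1)/2 = 2/2 = 1
radius = 1; distance == radius -> yes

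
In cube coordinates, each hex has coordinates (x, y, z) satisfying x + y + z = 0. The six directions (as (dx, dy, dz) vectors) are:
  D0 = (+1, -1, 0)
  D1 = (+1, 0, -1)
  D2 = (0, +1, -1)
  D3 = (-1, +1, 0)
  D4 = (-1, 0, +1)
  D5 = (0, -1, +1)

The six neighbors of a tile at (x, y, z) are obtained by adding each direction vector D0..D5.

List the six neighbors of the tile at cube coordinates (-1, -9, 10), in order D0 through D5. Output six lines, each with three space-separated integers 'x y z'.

Center: (-1, -9, 10). Add each direction:
  D0: (-1, -9, 10) + (1, -1, 0) = (0, -10, 10)
  D1: (-1, -9, 10) + (1, 0, -1) = (0, -9, 9)
  D2: (-1, -9, 10) + (0, 1, -1) = (-1, -8, 9)
  D3: (-1, -9, 10) + (-1, 1, 0) = (-2, -8, 10)
  D4: (-1, -9, 10) + (-1, 0, 1) = (-2, -9, 11)
  D5: (-1, -9, 10) + (0, -1, 1) = (-1, -10, 11)

Answer: 0 -10 10
0 -9 9
-1 -8 9
-2 -8 10
-2 -9 11
-1 -10 11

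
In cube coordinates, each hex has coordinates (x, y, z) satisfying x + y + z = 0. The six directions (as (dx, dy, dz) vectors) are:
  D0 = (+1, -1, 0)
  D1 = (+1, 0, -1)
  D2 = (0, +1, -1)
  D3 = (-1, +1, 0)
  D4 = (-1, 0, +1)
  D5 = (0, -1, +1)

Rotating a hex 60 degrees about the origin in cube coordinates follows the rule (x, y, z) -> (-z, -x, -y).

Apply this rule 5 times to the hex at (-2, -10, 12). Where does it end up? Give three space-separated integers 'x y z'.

Start: (-2, -10, 12)
Step 1: (-2, -10, 12) -> (-(12), -(-2), -(-10)) = (-12, 2, 10)
Step 2: (-12, 2, 10) -> (-(10), -(-12), -(2)) = (-10, 12, -2)
Step 3: (-10, 12, -2) -> (-(-2), -(-10), -(12)) = (2, 10, -12)
Step 4: (2, 10, -12) -> (-(-12), -(2), -(10)) = (12, -2, -10)
Step 5: (12, -2, -10) -> (-(-10), -(12), -(-2)) = (10, -12, 2)

Answer: 10 -12 2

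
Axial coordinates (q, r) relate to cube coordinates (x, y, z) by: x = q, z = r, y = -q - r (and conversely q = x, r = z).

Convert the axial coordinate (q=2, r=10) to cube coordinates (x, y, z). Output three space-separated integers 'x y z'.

x = q = 2
z = r = 10
y = -x - z = -(2) - (10) = -12

Answer: 2 -12 10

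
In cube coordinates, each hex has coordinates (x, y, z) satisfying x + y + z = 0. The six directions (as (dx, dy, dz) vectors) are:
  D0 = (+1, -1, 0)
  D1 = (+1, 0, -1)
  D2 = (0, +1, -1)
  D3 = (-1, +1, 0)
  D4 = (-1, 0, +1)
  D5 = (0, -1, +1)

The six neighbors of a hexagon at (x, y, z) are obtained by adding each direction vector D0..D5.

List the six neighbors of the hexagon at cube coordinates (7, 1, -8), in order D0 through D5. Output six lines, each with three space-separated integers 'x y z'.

Center: (7, 1, -8). Add each direction:
  D0: (7, 1, -8) + (1, -1, 0) = (8, 0, -8)
  D1: (7, 1, -8) + (1, 0, -1) = (8, 1, -9)
  D2: (7, 1, -8) + (0, 1, -1) = (7, 2, -9)
  D3: (7, 1, -8) + (-1, 1, 0) = (6, 2, -8)
  D4: (7, 1, -8) + (-1, 0, 1) = (6, 1, -7)
  D5: (7, 1, -8) + (0, -1, 1) = (7, 0, -7)

Answer: 8 0 -8
8 1 -9
7 2 -9
6 2 -8
6 1 -7
7 0 -7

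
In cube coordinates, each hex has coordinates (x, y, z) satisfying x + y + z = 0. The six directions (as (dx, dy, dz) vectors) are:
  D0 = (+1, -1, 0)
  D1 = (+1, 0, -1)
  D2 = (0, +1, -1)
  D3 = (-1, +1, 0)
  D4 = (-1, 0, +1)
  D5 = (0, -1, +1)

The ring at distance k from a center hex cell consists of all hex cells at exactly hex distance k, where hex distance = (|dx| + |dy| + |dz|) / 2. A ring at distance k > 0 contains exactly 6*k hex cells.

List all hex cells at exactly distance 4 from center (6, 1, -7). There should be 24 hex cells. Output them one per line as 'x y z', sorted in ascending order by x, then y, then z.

Answer: 2 1 -3
2 2 -4
2 3 -5
2 4 -6
2 5 -7
3 0 -3
3 5 -8
4 -1 -3
4 5 -9
5 -2 -3
5 5 -10
6 -3 -3
6 5 -11
7 -3 -4
7 4 -11
8 -3 -5
8 3 -11
9 -3 -6
9 2 -11
10 -3 -7
10 -2 -8
10 -1 -9
10 0 -10
10 1 -11

Derivation:
Walk ring at distance 4 from (6, 1, -7):
Start at center + D4*4 = (2, 1, -3)
  hex 0: (2, 1, -3)
  hex 1: (3, 0, -3)
  hex 2: (4, -1, -3)
  hex 3: (5, -2, -3)
  hex 4: (6, -3, -3)
  hex 5: (7, -3, -4)
  hex 6: (8, -3, -5)
  hex 7: (9, -3, -6)
  hex 8: (10, -3, -7)
  hex 9: (10, -2, -8)
  hex 10: (10, -1, -9)
  hex 11: (10, 0, -10)
  hex 12: (10, 1, -11)
  hex 13: (9, 2, -11)
  hex 14: (8, 3, -11)
  hex 15: (7, 4, -11)
  hex 16: (6, 5, -11)
  hex 17: (5, 5, -10)
  hex 18: (4, 5, -9)
  hex 19: (3, 5, -8)
  hex 20: (2, 5, -7)
  hex 21: (2, 4, -6)
  hex 22: (2, 3, -5)
  hex 23: (2, 2, -4)
Sorted: 24 hexes.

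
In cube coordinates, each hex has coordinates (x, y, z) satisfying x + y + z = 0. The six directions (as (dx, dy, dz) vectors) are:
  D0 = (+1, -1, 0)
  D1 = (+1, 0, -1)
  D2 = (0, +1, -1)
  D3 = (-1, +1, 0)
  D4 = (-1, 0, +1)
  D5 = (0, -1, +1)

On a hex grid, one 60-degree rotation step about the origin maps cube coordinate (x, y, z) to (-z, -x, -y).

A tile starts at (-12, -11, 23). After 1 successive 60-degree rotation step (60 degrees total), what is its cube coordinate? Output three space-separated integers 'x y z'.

Start: (-12, -11, 23)
Step 1: (-12, -11, 23) -> (-(23), -(-12), -(-11)) = (-23, 12, 11)

Answer: -23 12 11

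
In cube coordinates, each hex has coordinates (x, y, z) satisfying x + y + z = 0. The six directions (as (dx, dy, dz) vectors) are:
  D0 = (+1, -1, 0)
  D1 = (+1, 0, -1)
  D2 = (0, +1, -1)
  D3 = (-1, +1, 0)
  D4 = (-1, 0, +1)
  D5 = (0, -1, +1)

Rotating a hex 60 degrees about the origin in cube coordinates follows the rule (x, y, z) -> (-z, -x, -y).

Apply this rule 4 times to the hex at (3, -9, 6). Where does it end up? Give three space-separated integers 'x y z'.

Answer: 6 3 -9

Derivation:
Start: (3, -9, 6)
Step 1: (3, -9, 6) -> (-(6), -(3), -(-9)) = (-6, -3, 9)
Step 2: (-6, -3, 9) -> (-(9), -(-6), -(-3)) = (-9, 6, 3)
Step 3: (-9, 6, 3) -> (-(3), -(-9), -(6)) = (-3, 9, -6)
Step 4: (-3, 9, -6) -> (-(-6), -(-3), -(9)) = (6, 3, -9)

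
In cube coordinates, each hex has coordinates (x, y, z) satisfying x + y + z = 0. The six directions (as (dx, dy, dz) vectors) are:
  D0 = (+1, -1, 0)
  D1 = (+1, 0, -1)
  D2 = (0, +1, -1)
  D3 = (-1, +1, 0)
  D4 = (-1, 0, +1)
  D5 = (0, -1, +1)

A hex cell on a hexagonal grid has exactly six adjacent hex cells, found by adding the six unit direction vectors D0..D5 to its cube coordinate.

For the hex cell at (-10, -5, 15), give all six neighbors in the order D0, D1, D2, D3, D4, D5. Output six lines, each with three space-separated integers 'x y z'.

Answer: -9 -6 15
-9 -5 14
-10 -4 14
-11 -4 15
-11 -5 16
-10 -6 16

Derivation:
Center: (-10, -5, 15). Add each direction:
  D0: (-10, -5, 15) + (1, -1, 0) = (-9, -6, 15)
  D1: (-10, -5, 15) + (1, 0, -1) = (-9, -5, 14)
  D2: (-10, -5, 15) + (0, 1, -1) = (-10, -4, 14)
  D3: (-10, -5, 15) + (-1, 1, 0) = (-11, -4, 15)
  D4: (-10, -5, 15) + (-1, 0, 1) = (-11, -5, 16)
  D5: (-10, -5, 15) + (0, -1, 1) = (-10, -6, 16)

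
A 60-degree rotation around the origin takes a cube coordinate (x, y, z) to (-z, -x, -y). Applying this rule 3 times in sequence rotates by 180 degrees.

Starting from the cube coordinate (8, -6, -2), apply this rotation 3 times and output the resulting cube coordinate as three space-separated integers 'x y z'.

Start: (8, -6, -2)
Step 1: (8, -6, -2) -> (-(-2), -(8), -(-6)) = (2, -8, 6)
Step 2: (2, -8, 6) -> (-(6), -(2), -(-8)) = (-6, -2, 8)
Step 3: (-6, -2, 8) -> (-(8), -(-6), -(-2)) = (-8, 6, 2)

Answer: -8 6 2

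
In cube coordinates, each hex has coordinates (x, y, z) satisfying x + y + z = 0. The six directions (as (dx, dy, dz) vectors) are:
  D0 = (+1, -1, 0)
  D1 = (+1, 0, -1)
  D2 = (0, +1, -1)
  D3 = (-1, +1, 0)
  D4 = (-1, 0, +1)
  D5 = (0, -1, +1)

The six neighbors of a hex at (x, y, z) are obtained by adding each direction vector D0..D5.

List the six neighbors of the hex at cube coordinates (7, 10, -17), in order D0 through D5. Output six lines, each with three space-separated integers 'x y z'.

Answer: 8 9 -17
8 10 -18
7 11 -18
6 11 -17
6 10 -16
7 9 -16

Derivation:
Center: (7, 10, -17). Add each direction:
  D0: (7, 10, -17) + (1, -1, 0) = (8, 9, -17)
  D1: (7, 10, -17) + (1, 0, -1) = (8, 10, -18)
  D2: (7, 10, -17) + (0, 1, -1) = (7, 11, -18)
  D3: (7, 10, -17) + (-1, 1, 0) = (6, 11, -17)
  D4: (7, 10, -17) + (-1, 0, 1) = (6, 10, -16)
  D5: (7, 10, -17) + (0, -1, 1) = (7, 9, -16)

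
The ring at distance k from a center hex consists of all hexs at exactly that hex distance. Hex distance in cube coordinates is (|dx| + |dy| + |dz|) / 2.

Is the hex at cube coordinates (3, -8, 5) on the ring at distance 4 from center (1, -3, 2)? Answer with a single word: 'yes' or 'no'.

Answer: no

Derivation:
|px - cx| = |3 - 1| = 2
|py - cy| = |-8 - (-3)| = 5
|pz - cz| = |5 - 2| = 3
distance = (2+5+3)/2 = 10/2 = 5
radius = 4; distance != radius -> no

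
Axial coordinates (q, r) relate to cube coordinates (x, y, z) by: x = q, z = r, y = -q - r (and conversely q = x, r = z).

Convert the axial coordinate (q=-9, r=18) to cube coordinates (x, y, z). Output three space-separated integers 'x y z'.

Answer: -9 -9 18

Derivation:
x = q = -9
z = r = 18
y = -x - z = -(-9) - (18) = -9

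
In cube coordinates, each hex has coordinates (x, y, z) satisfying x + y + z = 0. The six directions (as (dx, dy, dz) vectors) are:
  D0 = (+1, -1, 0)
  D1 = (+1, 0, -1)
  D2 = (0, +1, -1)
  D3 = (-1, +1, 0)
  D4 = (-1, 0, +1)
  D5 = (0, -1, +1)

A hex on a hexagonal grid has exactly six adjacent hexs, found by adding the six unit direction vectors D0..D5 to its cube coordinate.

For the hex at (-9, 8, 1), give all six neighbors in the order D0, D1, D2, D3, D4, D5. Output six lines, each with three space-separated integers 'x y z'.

Answer: -8 7 1
-8 8 0
-9 9 0
-10 9 1
-10 8 2
-9 7 2

Derivation:
Center: (-9, 8, 1). Add each direction:
  D0: (-9, 8, 1) + (1, -1, 0) = (-8, 7, 1)
  D1: (-9, 8, 1) + (1, 0, -1) = (-8, 8, 0)
  D2: (-9, 8, 1) + (0, 1, -1) = (-9, 9, 0)
  D3: (-9, 8, 1) + (-1, 1, 0) = (-10, 9, 1)
  D4: (-9, 8, 1) + (-1, 0, 1) = (-10, 8, 2)
  D5: (-9, 8, 1) + (0, -1, 1) = (-9, 7, 2)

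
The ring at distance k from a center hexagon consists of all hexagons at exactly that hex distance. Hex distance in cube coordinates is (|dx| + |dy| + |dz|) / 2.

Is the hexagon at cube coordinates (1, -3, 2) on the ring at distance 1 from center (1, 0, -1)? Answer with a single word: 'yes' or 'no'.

Answer: no

Derivation:
|px - cx| = |1 - 1| = 0
|py - cy| = |-3 - 0| = 3
|pz - cz| = |2 - (-1)| = 3
distance = (0+3+3)/2 = 6/2 = 3
radius = 1; distance != radius -> no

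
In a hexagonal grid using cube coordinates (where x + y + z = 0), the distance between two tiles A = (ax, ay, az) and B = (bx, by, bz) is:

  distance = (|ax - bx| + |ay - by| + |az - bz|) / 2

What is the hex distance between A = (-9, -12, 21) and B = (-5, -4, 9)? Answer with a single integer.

Answer: 12

Derivation:
|ax - bx| = |-9 - (-5)| = 4
|ay - by| = |-12 - (-4)| = 8
|az - bz| = |21 - 9| = 12
distance = (4 + 8 + 12) / 2 = 24 / 2 = 12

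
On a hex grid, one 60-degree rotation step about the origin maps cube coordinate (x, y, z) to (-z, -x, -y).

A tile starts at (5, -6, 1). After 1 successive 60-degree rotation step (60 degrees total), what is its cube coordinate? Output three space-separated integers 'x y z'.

Answer: -1 -5 6

Derivation:
Start: (5, -6, 1)
Step 1: (5, -6, 1) -> (-(1), -(5), -(-6)) = (-1, -5, 6)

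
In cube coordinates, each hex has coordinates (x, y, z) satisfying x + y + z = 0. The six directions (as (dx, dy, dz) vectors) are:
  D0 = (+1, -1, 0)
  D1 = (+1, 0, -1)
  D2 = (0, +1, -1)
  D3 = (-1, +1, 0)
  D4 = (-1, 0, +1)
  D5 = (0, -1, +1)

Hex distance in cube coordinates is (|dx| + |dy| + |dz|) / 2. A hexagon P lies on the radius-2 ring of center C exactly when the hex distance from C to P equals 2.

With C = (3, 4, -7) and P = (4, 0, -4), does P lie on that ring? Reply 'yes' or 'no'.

|px - cx| = |4 - 3| = 1
|py - cy| = |0 - 4| = 4
|pz - cz| = |-4 - (-7)| = 3
distance = (1+4+3)/2 = 8/2 = 4
radius = 2; distance != radius -> no

Answer: no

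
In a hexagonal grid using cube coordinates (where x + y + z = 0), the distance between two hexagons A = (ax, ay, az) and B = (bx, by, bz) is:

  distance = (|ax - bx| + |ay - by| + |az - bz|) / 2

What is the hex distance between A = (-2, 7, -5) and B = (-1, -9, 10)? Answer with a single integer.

|ax - bx| = |-2 - (-1)| = 1
|ay - by| = |7 - (-9)| = 16
|az - bz| = |-5 - 10| = 15
distance = (1 + 16 + 15) / 2 = 32 / 2 = 16

Answer: 16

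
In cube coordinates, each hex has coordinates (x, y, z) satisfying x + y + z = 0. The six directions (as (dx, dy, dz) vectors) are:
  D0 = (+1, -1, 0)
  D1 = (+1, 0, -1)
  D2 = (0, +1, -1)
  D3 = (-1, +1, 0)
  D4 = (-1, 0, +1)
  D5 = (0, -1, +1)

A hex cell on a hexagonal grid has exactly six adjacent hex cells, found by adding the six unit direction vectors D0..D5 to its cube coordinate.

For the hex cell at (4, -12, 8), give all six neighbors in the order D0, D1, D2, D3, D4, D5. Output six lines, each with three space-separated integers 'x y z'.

Answer: 5 -13 8
5 -12 7
4 -11 7
3 -11 8
3 -12 9
4 -13 9

Derivation:
Center: (4, -12, 8). Add each direction:
  D0: (4, -12, 8) + (1, -1, 0) = (5, -13, 8)
  D1: (4, -12, 8) + (1, 0, -1) = (5, -12, 7)
  D2: (4, -12, 8) + (0, 1, -1) = (4, -11, 7)
  D3: (4, -12, 8) + (-1, 1, 0) = (3, -11, 8)
  D4: (4, -12, 8) + (-1, 0, 1) = (3, -12, 9)
  D5: (4, -12, 8) + (0, -1, 1) = (4, -13, 9)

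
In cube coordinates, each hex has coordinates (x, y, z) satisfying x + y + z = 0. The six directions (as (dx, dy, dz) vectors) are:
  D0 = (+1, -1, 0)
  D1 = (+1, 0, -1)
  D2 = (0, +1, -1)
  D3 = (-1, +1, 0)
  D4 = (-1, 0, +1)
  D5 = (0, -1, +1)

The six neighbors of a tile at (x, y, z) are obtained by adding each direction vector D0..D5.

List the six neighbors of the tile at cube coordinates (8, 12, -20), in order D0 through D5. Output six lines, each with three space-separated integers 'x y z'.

Answer: 9 11 -20
9 12 -21
8 13 -21
7 13 -20
7 12 -19
8 11 -19

Derivation:
Center: (8, 12, -20). Add each direction:
  D0: (8, 12, -20) + (1, -1, 0) = (9, 11, -20)
  D1: (8, 12, -20) + (1, 0, -1) = (9, 12, -21)
  D2: (8, 12, -20) + (0, 1, -1) = (8, 13, -21)
  D3: (8, 12, -20) + (-1, 1, 0) = (7, 13, -20)
  D4: (8, 12, -20) + (-1, 0, 1) = (7, 12, -19)
  D5: (8, 12, -20) + (0, -1, 1) = (8, 11, -19)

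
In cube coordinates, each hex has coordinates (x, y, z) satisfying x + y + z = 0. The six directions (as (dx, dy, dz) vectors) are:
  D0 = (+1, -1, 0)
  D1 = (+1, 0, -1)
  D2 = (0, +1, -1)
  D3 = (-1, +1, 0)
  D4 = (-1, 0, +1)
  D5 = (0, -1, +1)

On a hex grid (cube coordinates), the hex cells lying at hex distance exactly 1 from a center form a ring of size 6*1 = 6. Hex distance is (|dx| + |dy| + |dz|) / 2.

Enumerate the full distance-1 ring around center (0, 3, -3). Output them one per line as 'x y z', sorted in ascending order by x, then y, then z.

Walk ring at distance 1 from (0, 3, -3):
Start at center + D4*1 = (-1, 3, -2)
  hex 0: (-1, 3, -2)
  hex 1: (0, 2, -2)
  hex 2: (1, 2, -3)
  hex 3: (1, 3, -4)
  hex 4: (0, 4, -4)
  hex 5: (-1, 4, -3)
Sorted: 6 hexes.

Answer: -1 3 -2
-1 4 -3
0 2 -2
0 4 -4
1 2 -3
1 3 -4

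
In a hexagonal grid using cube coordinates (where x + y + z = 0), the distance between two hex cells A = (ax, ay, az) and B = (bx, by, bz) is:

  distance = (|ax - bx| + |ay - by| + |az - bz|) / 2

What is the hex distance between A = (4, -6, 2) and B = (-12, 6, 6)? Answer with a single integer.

|ax - bx| = |4 - (-12)| = 16
|ay - by| = |-6 - 6| = 12
|az - bz| = |2 - 6| = 4
distance = (16 + 12 + 4) / 2 = 32 / 2 = 16

Answer: 16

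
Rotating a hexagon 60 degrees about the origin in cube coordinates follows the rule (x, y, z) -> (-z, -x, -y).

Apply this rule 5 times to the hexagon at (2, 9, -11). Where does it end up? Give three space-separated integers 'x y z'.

Start: (2, 9, -11)
Step 1: (2, 9, -11) -> (-(-11), -(2), -(9)) = (11, -2, -9)
Step 2: (11, -2, -9) -> (-(-9), -(11), -(-2)) = (9, -11, 2)
Step 3: (9, -11, 2) -> (-(2), -(9), -(-11)) = (-2, -9, 11)
Step 4: (-2, -9, 11) -> (-(11), -(-2), -(-9)) = (-11, 2, 9)
Step 5: (-11, 2, 9) -> (-(9), -(-11), -(2)) = (-9, 11, -2)

Answer: -9 11 -2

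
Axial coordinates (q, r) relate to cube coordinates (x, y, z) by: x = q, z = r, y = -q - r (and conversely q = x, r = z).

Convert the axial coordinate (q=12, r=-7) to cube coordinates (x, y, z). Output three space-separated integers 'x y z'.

Answer: 12 -5 -7

Derivation:
x = q = 12
z = r = -7
y = -x - z = -(12) - (-7) = -5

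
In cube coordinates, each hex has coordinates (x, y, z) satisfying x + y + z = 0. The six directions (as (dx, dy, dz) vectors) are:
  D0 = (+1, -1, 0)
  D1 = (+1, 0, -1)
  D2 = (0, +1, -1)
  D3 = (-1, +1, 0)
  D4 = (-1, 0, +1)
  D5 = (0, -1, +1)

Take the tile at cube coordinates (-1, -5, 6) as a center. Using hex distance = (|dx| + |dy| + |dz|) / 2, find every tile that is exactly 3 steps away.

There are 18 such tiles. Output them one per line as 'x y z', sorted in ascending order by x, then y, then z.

Walk ring at distance 3 from (-1, -5, 6):
Start at center + D4*3 = (-4, -5, 9)
  hex 0: (-4, -5, 9)
  hex 1: (-3, -6, 9)
  hex 2: (-2, -7, 9)
  hex 3: (-1, -8, 9)
  hex 4: (0, -8, 8)
  hex 5: (1, -8, 7)
  hex 6: (2, -8, 6)
  hex 7: (2, -7, 5)
  hex 8: (2, -6, 4)
  hex 9: (2, -5, 3)
  hex 10: (1, -4, 3)
  hex 11: (0, -3, 3)
  hex 12: (-1, -2, 3)
  hex 13: (-2, -2, 4)
  hex 14: (-3, -2, 5)
  hex 15: (-4, -2, 6)
  hex 16: (-4, -3, 7)
  hex 17: (-4, -4, 8)
Sorted: 18 hexes.

Answer: -4 -5 9
-4 -4 8
-4 -3 7
-4 -2 6
-3 -6 9
-3 -2 5
-2 -7 9
-2 -2 4
-1 -8 9
-1 -2 3
0 -8 8
0 -3 3
1 -8 7
1 -4 3
2 -8 6
2 -7 5
2 -6 4
2 -5 3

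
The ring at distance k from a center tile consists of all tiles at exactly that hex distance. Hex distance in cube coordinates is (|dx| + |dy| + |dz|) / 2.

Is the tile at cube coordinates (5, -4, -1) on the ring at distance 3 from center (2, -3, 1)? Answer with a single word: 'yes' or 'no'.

|px - cx| = |5 - 2| = 3
|py - cy| = |-4 - (-3)| = 1
|pz - cz| = |-1 - 1| = 2
distance = (3+1+2)/2 = 6/2 = 3
radius = 3; distance == radius -> yes

Answer: yes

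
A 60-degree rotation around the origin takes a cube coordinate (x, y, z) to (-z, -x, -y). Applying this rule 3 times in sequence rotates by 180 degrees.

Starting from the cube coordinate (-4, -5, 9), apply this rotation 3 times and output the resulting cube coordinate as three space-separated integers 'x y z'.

Start: (-4, -5, 9)
Step 1: (-4, -5, 9) -> (-(9), -(-4), -(-5)) = (-9, 4, 5)
Step 2: (-9, 4, 5) -> (-(5), -(-9), -(4)) = (-5, 9, -4)
Step 3: (-5, 9, -4) -> (-(-4), -(-5), -(9)) = (4, 5, -9)

Answer: 4 5 -9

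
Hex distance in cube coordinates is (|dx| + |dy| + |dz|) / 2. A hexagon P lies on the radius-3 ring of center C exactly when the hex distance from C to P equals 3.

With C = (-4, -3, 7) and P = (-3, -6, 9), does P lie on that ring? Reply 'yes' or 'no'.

|px - cx| = |-3 - (-4)| = 1
|py - cy| = |-6 - (-3)| = 3
|pz - cz| = |9 - 7| = 2
distance = (1+3+2)/2 = 6/2 = 3
radius = 3; distance == radius -> yes

Answer: yes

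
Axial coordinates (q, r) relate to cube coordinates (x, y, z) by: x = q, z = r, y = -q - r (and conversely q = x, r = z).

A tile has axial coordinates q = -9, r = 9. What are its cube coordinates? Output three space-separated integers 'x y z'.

Answer: -9 0 9

Derivation:
x = q = -9
z = r = 9
y = -x - z = -(-9) - (9) = 0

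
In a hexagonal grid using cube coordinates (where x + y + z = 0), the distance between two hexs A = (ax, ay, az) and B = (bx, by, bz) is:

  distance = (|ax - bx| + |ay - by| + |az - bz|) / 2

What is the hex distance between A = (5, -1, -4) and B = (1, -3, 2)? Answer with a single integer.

Answer: 6

Derivation:
|ax - bx| = |5 - 1| = 4
|ay - by| = |-1 - (-3)| = 2
|az - bz| = |-4 - 2| = 6
distance = (4 + 2 + 6) / 2 = 12 / 2 = 6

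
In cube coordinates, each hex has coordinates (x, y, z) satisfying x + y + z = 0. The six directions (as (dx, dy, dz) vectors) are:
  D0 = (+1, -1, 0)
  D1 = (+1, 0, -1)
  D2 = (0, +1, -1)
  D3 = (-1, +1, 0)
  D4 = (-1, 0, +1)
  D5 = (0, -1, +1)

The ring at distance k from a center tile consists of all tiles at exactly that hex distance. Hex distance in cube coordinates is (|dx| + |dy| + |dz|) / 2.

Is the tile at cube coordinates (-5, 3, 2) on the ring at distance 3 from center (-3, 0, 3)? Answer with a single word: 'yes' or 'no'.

|px - cx| = |-5 - (-3)| = 2
|py - cy| = |3 - 0| = 3
|pz - cz| = |2 - 3| = 1
distance = (2+3+1)/2 = 6/2 = 3
radius = 3; distance == radius -> yes

Answer: yes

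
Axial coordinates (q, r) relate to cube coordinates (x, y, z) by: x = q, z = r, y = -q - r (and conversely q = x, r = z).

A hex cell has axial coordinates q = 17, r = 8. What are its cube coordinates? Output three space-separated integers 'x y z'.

Answer: 17 -25 8

Derivation:
x = q = 17
z = r = 8
y = -x - z = -(17) - (8) = -25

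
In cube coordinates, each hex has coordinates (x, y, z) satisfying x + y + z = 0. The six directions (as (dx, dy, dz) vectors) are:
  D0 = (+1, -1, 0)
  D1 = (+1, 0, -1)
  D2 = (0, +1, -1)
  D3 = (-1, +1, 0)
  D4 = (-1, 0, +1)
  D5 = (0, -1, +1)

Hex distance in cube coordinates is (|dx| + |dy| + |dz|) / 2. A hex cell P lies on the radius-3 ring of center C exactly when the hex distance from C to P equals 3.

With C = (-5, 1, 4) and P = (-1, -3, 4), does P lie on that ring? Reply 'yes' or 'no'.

|px - cx| = |-1 - (-5)| = 4
|py - cy| = |-3 - 1| = 4
|pz - cz| = |4 - 4| = 0
distance = (4+4+0)/2 = 8/2 = 4
radius = 3; distance != radius -> no

Answer: no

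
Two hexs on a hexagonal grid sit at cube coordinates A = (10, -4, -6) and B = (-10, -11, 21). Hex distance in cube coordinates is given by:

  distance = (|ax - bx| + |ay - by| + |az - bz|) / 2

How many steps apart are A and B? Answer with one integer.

Answer: 27

Derivation:
|ax - bx| = |10 - (-10)| = 20
|ay - by| = |-4 - (-11)| = 7
|az - bz| = |-6 - 21| = 27
distance = (20 + 7 + 27) / 2 = 54 / 2 = 27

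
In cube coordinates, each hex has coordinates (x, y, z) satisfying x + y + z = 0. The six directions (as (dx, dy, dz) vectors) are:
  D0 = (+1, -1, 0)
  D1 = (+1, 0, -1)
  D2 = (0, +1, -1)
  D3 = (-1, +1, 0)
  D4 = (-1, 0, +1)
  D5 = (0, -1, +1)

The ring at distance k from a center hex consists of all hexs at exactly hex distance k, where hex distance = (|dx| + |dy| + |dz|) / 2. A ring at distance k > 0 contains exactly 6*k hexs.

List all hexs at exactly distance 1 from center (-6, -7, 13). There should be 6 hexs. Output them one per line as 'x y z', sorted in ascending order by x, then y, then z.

Walk ring at distance 1 from (-6, -7, 13):
Start at center + D4*1 = (-7, -7, 14)
  hex 0: (-7, -7, 14)
  hex 1: (-6, -8, 14)
  hex 2: (-5, -8, 13)
  hex 3: (-5, -7, 12)
  hex 4: (-6, -6, 12)
  hex 5: (-7, -6, 13)
Sorted: 6 hexes.

Answer: -7 -7 14
-7 -6 13
-6 -8 14
-6 -6 12
-5 -8 13
-5 -7 12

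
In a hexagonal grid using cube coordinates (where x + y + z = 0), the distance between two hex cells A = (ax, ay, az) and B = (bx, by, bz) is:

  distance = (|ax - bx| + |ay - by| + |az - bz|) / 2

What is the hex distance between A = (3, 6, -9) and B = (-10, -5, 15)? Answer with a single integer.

Answer: 24

Derivation:
|ax - bx| = |3 - (-10)| = 13
|ay - by| = |6 - (-5)| = 11
|az - bz| = |-9 - 15| = 24
distance = (13 + 11 + 24) / 2 = 48 / 2 = 24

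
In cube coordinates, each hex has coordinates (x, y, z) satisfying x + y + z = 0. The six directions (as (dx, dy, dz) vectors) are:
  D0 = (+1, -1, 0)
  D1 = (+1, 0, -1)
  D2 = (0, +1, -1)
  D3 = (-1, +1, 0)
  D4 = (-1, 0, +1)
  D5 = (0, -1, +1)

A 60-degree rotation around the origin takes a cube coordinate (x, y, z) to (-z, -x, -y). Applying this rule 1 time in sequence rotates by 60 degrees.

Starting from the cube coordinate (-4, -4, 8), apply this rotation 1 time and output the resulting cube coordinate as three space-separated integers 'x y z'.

Answer: -8 4 4

Derivation:
Start: (-4, -4, 8)
Step 1: (-4, -4, 8) -> (-(8), -(-4), -(-4)) = (-8, 4, 4)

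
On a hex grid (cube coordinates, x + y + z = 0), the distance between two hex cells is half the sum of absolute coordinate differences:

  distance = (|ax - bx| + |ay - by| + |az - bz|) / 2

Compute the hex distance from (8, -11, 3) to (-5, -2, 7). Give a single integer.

Answer: 13

Derivation:
|ax - bx| = |8 - (-5)| = 13
|ay - by| = |-11 - (-2)| = 9
|az - bz| = |3 - 7| = 4
distance = (13 + 9 + 4) / 2 = 26 / 2 = 13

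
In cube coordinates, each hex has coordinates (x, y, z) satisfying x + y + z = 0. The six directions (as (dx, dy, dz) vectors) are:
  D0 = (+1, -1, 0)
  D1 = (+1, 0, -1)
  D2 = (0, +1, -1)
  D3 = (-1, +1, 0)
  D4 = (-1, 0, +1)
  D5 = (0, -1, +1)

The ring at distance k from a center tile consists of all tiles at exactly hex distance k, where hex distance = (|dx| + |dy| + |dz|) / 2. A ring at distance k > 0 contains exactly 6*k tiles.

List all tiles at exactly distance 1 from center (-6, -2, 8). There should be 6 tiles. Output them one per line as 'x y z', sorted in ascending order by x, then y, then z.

Answer: -7 -2 9
-7 -1 8
-6 -3 9
-6 -1 7
-5 -3 8
-5 -2 7

Derivation:
Walk ring at distance 1 from (-6, -2, 8):
Start at center + D4*1 = (-7, -2, 9)
  hex 0: (-7, -2, 9)
  hex 1: (-6, -3, 9)
  hex 2: (-5, -3, 8)
  hex 3: (-5, -2, 7)
  hex 4: (-6, -1, 7)
  hex 5: (-7, -1, 8)
Sorted: 6 hexes.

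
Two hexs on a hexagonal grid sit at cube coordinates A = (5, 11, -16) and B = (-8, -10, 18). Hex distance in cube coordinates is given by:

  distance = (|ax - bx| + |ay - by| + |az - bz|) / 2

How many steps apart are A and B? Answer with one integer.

Answer: 34

Derivation:
|ax - bx| = |5 - (-8)| = 13
|ay - by| = |11 - (-10)| = 21
|az - bz| = |-16 - 18| = 34
distance = (13 + 21 + 34) / 2 = 68 / 2 = 34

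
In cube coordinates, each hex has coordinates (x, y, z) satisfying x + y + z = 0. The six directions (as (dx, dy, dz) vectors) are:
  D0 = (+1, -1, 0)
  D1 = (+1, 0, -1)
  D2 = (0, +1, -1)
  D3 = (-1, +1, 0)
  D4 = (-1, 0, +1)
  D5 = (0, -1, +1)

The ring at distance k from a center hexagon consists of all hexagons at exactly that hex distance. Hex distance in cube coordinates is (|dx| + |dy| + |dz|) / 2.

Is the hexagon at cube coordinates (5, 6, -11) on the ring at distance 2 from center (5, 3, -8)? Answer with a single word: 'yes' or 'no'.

Answer: no

Derivation:
|px - cx| = |5 - 5| = 0
|py - cy| = |6 - 3| = 3
|pz - cz| = |-11 - (-8)| = 3
distance = (0+3+3)/2 = 6/2 = 3
radius = 2; distance != radius -> no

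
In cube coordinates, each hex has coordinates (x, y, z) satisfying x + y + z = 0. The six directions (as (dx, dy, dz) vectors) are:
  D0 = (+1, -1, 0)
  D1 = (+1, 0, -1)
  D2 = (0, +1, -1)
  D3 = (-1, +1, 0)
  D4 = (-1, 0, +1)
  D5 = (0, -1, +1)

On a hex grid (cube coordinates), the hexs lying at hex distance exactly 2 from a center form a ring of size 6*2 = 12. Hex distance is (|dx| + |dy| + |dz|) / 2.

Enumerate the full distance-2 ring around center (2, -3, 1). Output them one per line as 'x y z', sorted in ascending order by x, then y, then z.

Walk ring at distance 2 from (2, -3, 1):
Start at center + D4*2 = (0, -3, 3)
  hex 0: (0, -3, 3)
  hex 1: (1, -4, 3)
  hex 2: (2, -5, 3)
  hex 3: (3, -5, 2)
  hex 4: (4, -5, 1)
  hex 5: (4, -4, 0)
  hex 6: (4, -3, -1)
  hex 7: (3, -2, -1)
  hex 8: (2, -1, -1)
  hex 9: (1, -1, 0)
  hex 10: (0, -1, 1)
  hex 11: (0, -2, 2)
Sorted: 12 hexes.

Answer: 0 -3 3
0 -2 2
0 -1 1
1 -4 3
1 -1 0
2 -5 3
2 -1 -1
3 -5 2
3 -2 -1
4 -5 1
4 -4 0
4 -3 -1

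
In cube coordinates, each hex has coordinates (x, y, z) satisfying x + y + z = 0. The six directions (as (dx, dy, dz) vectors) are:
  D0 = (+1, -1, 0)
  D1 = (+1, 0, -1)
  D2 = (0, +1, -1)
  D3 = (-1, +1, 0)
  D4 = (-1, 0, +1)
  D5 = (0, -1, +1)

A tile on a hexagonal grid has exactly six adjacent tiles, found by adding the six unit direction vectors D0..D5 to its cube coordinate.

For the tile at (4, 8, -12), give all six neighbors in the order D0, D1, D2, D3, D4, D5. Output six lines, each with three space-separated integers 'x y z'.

Answer: 5 7 -12
5 8 -13
4 9 -13
3 9 -12
3 8 -11
4 7 -11

Derivation:
Center: (4, 8, -12). Add each direction:
  D0: (4, 8, -12) + (1, -1, 0) = (5, 7, -12)
  D1: (4, 8, -12) + (1, 0, -1) = (5, 8, -13)
  D2: (4, 8, -12) + (0, 1, -1) = (4, 9, -13)
  D3: (4, 8, -12) + (-1, 1, 0) = (3, 9, -12)
  D4: (4, 8, -12) + (-1, 0, 1) = (3, 8, -11)
  D5: (4, 8, -12) + (0, -1, 1) = (4, 7, -11)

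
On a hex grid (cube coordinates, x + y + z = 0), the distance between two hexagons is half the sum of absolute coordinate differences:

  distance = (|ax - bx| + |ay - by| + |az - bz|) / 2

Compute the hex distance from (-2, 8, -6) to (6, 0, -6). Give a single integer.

Answer: 8

Derivation:
|ax - bx| = |-2 - 6| = 8
|ay - by| = |8 - 0| = 8
|az - bz| = |-6 - (-6)| = 0
distance = (8 + 8 + 0) / 2 = 16 / 2 = 8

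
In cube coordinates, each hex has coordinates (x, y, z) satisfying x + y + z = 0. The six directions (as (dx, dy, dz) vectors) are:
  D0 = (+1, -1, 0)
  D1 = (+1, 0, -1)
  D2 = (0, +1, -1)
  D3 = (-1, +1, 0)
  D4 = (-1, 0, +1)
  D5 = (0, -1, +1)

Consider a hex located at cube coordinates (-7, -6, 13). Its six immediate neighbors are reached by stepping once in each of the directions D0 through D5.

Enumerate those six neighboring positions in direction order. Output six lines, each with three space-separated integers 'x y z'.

Center: (-7, -6, 13). Add each direction:
  D0: (-7, -6, 13) + (1, -1, 0) = (-6, -7, 13)
  D1: (-7, -6, 13) + (1, 0, -1) = (-6, -6, 12)
  D2: (-7, -6, 13) + (0, 1, -1) = (-7, -5, 12)
  D3: (-7, -6, 13) + (-1, 1, 0) = (-8, -5, 13)
  D4: (-7, -6, 13) + (-1, 0, 1) = (-8, -6, 14)
  D5: (-7, -6, 13) + (0, -1, 1) = (-7, -7, 14)

Answer: -6 -7 13
-6 -6 12
-7 -5 12
-8 -5 13
-8 -6 14
-7 -7 14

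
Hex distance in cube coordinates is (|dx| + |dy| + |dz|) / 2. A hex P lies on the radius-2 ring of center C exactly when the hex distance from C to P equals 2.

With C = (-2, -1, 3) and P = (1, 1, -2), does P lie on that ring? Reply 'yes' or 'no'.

|px - cx| = |1 - (-2)| = 3
|py - cy| = |1 - (-1)| = 2
|pz - cz| = |-2 - 3| = 5
distance = (3+2+5)/2 = 10/2 = 5
radius = 2; distance != radius -> no

Answer: no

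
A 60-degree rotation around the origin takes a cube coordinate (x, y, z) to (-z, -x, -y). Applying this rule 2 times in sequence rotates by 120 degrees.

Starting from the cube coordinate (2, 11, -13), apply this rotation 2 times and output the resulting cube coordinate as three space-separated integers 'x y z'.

Start: (2, 11, -13)
Step 1: (2, 11, -13) -> (-(-13), -(2), -(11)) = (13, -2, -11)
Step 2: (13, -2, -11) -> (-(-11), -(13), -(-2)) = (11, -13, 2)

Answer: 11 -13 2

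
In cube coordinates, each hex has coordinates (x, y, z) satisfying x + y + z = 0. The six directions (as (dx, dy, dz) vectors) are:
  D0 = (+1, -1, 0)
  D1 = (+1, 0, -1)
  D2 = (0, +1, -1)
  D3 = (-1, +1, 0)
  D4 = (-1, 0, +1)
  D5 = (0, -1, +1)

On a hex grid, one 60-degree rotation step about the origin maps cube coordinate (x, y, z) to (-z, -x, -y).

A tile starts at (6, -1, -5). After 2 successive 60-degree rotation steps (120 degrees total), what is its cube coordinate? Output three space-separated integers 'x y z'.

Start: (6, -1, -5)
Step 1: (6, -1, -5) -> (-(-5), -(6), -(-1)) = (5, -6, 1)
Step 2: (5, -6, 1) -> (-(1), -(5), -(-6)) = (-1, -5, 6)

Answer: -1 -5 6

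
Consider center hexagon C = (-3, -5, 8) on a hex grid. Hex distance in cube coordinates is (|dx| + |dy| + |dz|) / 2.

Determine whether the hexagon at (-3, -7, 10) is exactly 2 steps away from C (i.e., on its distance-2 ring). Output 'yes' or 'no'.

|px - cx| = |-3 - (-3)| = 0
|py - cy| = |-7 - (-5)| = 2
|pz - cz| = |10 - 8| = 2
distance = (0+2+2)/2 = 4/2 = 2
radius = 2; distance == radius -> yes

Answer: yes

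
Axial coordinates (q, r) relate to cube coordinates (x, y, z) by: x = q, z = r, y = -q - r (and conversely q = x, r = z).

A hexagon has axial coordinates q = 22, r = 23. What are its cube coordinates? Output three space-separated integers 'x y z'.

x = q = 22
z = r = 23
y = -x - z = -(22) - (23) = -45

Answer: 22 -45 23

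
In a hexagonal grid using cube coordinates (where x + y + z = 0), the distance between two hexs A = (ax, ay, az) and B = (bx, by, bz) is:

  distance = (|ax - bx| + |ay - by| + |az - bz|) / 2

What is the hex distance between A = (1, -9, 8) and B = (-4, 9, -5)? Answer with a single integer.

|ax - bx| = |1 - (-4)| = 5
|ay - by| = |-9 - 9| = 18
|az - bz| = |8 - (-5)| = 13
distance = (5 + 18 + 13) / 2 = 36 / 2 = 18

Answer: 18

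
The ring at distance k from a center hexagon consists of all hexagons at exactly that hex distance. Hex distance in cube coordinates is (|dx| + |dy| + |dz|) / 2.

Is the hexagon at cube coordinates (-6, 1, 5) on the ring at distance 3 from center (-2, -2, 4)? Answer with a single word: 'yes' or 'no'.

|px - cx| = |-6 - (-2)| = 4
|py - cy| = |1 - (-2)| = 3
|pz - cz| = |5 - 4| = 1
distance = (4+3+1)/2 = 8/2 = 4
radius = 3; distance != radius -> no

Answer: no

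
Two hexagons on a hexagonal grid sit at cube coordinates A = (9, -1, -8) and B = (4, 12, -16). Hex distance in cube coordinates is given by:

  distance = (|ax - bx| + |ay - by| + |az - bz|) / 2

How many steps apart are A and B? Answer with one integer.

Answer: 13

Derivation:
|ax - bx| = |9 - 4| = 5
|ay - by| = |-1 - 12| = 13
|az - bz| = |-8 - (-16)| = 8
distance = (5 + 13 + 8) / 2 = 26 / 2 = 13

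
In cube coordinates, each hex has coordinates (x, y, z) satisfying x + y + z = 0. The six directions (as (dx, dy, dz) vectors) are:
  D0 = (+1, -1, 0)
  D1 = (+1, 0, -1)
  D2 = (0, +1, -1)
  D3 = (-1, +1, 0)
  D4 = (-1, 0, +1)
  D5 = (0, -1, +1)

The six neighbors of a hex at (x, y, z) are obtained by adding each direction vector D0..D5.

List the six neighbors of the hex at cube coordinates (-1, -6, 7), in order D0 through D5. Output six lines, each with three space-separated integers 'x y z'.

Center: (-1, -6, 7). Add each direction:
  D0: (-1, -6, 7) + (1, -1, 0) = (0, -7, 7)
  D1: (-1, -6, 7) + (1, 0, -1) = (0, -6, 6)
  D2: (-1, -6, 7) + (0, 1, -1) = (-1, -5, 6)
  D3: (-1, -6, 7) + (-1, 1, 0) = (-2, -5, 7)
  D4: (-1, -6, 7) + (-1, 0, 1) = (-2, -6, 8)
  D5: (-1, -6, 7) + (0, -1, 1) = (-1, -7, 8)

Answer: 0 -7 7
0 -6 6
-1 -5 6
-2 -5 7
-2 -6 8
-1 -7 8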